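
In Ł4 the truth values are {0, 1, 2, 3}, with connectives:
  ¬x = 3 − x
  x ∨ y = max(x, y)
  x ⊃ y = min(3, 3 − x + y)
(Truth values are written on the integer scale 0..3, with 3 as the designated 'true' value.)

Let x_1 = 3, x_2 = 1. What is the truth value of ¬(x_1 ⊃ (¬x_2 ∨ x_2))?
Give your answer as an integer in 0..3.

1

¬x_2 = ¬1 = 2
¬x_2 ∨ x_2 = 2 ∨ 1 = 2
x_1 ⊃ (¬x_2 ∨ x_2) = 3 ⊃ 2 = 2
¬(x_1 ⊃ (¬x_2 ∨ x_2)) = ¬2 = 1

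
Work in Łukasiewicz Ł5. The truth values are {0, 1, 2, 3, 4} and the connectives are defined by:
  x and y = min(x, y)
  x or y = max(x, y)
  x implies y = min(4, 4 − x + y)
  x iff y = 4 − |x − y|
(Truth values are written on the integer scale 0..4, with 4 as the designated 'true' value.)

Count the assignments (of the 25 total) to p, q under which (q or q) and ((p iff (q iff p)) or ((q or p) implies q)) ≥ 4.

5

value 4: 5 assignments (counts)
value 3: 5 assignments
value 2: 5 assignments
value 1: 5 assignments
value 0: 5 assignments
So 5 of the 25 assignments meet the threshold.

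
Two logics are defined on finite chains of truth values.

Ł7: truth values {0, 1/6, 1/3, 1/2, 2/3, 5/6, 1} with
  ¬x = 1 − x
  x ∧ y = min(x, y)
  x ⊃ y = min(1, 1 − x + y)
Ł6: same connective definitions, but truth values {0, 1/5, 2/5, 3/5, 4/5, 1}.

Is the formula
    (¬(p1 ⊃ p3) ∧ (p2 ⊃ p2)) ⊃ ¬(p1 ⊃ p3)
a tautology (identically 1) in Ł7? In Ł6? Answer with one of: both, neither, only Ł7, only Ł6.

both

In Ł7: every assignment gives 1 — tautology.
In Ł6: every assignment gives 1 — tautology.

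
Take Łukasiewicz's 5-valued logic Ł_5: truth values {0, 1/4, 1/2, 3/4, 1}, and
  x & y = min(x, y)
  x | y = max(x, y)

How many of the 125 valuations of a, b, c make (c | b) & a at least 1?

value 1: 9 assignments (counts)
value 3/4: 23 assignments
value 1/2: 31 assignments
value 1/4: 33 assignments
value 0: 29 assignments
So 9 of the 125 assignments meet the threshold.

9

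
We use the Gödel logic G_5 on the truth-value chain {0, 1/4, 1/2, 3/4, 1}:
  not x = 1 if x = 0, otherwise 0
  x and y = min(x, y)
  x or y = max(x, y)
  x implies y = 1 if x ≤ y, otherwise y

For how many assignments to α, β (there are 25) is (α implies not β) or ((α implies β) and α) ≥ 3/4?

value 1: 10 assignments (counts)
value 3/4: 3 assignments (counts)
value 1/2: 5 assignments
value 1/4: 7 assignments
So 13 of the 25 assignments meet the threshold.

13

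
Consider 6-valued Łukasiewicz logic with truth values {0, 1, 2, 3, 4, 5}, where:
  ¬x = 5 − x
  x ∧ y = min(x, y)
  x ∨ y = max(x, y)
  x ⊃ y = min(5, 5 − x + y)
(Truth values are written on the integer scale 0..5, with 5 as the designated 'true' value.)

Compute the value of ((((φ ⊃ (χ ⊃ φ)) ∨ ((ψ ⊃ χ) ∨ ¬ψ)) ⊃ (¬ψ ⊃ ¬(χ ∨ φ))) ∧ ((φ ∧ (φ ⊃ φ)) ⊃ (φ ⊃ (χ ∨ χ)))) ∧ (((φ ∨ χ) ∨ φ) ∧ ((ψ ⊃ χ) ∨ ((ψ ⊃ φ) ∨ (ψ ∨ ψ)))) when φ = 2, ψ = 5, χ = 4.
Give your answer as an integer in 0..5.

4

χ ⊃ φ = 4 ⊃ 2 = 3
φ ⊃ (χ ⊃ φ) = 2 ⊃ 3 = 5
ψ ⊃ χ = 5 ⊃ 4 = 4
¬ψ = ¬5 = 0
(ψ ⊃ χ) ∨ ¬ψ = 4 ∨ 0 = 4
(φ ⊃ (χ ⊃ φ)) ∨ ((ψ ⊃ χ) ∨ ¬ψ) = 5 ∨ 4 = 5
¬ψ = ¬5 = 0
χ ∨ φ = 4 ∨ 2 = 4
¬(χ ∨ φ) = ¬4 = 1
¬ψ ⊃ ¬(χ ∨ φ) = 0 ⊃ 1 = 5
((φ ⊃ (χ ⊃ φ)) ∨ ((ψ ⊃ χ) ∨ ¬ψ)) ⊃ (¬ψ ⊃ ¬(χ ∨ φ)) = 5 ⊃ 5 = 5
φ ⊃ φ = 2 ⊃ 2 = 5
φ ∧ (φ ⊃ φ) = 2 ∧ 5 = 2
χ ∨ χ = 4 ∨ 4 = 4
φ ⊃ (χ ∨ χ) = 2 ⊃ 4 = 5
(φ ∧ (φ ⊃ φ)) ⊃ (φ ⊃ (χ ∨ χ)) = 2 ⊃ 5 = 5
(((φ ⊃ (χ ⊃ φ)) ∨ ((ψ ⊃ χ) ∨ ¬ψ)) ⊃ (¬ψ ⊃ ¬(χ ∨ φ))) ∧ ((φ ∧ (φ ⊃ φ)) ⊃ (φ ⊃ (χ ∨ χ))) = 5 ∧ 5 = 5
φ ∨ χ = 2 ∨ 4 = 4
(φ ∨ χ) ∨ φ = 4 ∨ 2 = 4
ψ ⊃ χ = 5 ⊃ 4 = 4
ψ ⊃ φ = 5 ⊃ 2 = 2
ψ ∨ ψ = 5 ∨ 5 = 5
(ψ ⊃ φ) ∨ (ψ ∨ ψ) = 2 ∨ 5 = 5
(ψ ⊃ χ) ∨ ((ψ ⊃ φ) ∨ (ψ ∨ ψ)) = 4 ∨ 5 = 5
((φ ∨ χ) ∨ φ) ∧ ((ψ ⊃ χ) ∨ ((ψ ⊃ φ) ∨ (ψ ∨ ψ))) = 4 ∧ 5 = 4
((((φ ⊃ (χ ⊃ φ)) ∨ ((ψ ⊃ χ) ∨ ¬ψ)) ⊃ (¬ψ ⊃ ¬(χ ∨ φ))) ∧ ((φ ∧ (φ ⊃ φ)) ⊃ (φ ⊃ (χ ∨ χ)))) ∧ (((φ ∨ χ) ∨ φ) ∧ ((ψ ⊃ χ) ∨ ((ψ ⊃ φ) ∨ (ψ ∨ ψ)))) = 5 ∧ 4 = 4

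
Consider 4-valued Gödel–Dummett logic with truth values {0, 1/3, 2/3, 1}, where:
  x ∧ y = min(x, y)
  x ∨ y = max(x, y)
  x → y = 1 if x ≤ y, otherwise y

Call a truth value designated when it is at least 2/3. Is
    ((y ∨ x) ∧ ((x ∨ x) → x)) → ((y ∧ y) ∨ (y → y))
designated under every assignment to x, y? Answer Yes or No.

x = 0, y = 0 ↦ 1
x = 0, y = 1/3 ↦ 1
x = 0, y = 2/3 ↦ 1
x = 0, y = 1 ↦ 1
x = 1/3, y = 0 ↦ 1
x = 1/3, y = 1/3 ↦ 1
x = 1/3, y = 2/3 ↦ 1
x = 1/3, y = 1 ↦ 1
x = 2/3, y = 0 ↦ 1
x = 2/3, y = 1/3 ↦ 1
x = 2/3, y = 2/3 ↦ 1
x = 2/3, y = 1 ↦ 1
x = 1, y = 0 ↦ 1
x = 1, y = 1/3 ↦ 1
x = 1, y = 2/3 ↦ 1
x = 1, y = 1 ↦ 1
Every assignment gives a value ≥ 2/3.

Yes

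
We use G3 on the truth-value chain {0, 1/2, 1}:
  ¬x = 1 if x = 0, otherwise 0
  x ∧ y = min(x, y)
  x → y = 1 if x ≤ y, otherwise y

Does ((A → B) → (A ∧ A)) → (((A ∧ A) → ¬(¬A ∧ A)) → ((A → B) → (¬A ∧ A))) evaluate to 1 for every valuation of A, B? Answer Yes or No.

Counterexample: take A = 1/2, B = 1/2.
A → B = 1/2 → 1/2 = 1
A ∧ A = 1/2 ∧ 1/2 = 1/2
(A → B) → (A ∧ A) = 1 → 1/2 = 1/2
A ∧ A = 1/2 ∧ 1/2 = 1/2
¬A = ¬1/2 = 0
¬A ∧ A = 0 ∧ 1/2 = 0
¬(¬A ∧ A) = ¬0 = 1
(A ∧ A) → ¬(¬A ∧ A) = 1/2 → 1 = 1
A → B = 1/2 → 1/2 = 1
¬A = ¬1/2 = 0
¬A ∧ A = 0 ∧ 1/2 = 0
(A → B) → (¬A ∧ A) = 1 → 0 = 0
((A ∧ A) → ¬(¬A ∧ A)) → ((A → B) → (¬A ∧ A)) = 1 → 0 = 0
((A → B) → (A ∧ A)) → (((A ∧ A) → ¬(¬A ∧ A)) → ((A → B) → (¬A ∧ A))) = 1/2 → 0 = 0
This gives 0 ≠ 1.

No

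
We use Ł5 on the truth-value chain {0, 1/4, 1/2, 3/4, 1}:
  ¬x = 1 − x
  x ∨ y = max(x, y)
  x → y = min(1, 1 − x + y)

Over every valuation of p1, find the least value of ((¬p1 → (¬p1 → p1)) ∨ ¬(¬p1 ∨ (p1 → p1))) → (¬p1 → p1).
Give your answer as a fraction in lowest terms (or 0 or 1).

Take p1 = 1/4:
¬p1 = ¬1/4 = 3/4
¬p1 = ¬1/4 = 3/4
¬p1 → p1 = 3/4 → 1/4 = 1/2
¬p1 → (¬p1 → p1) = 3/4 → 1/2 = 3/4
¬p1 = ¬1/4 = 3/4
p1 → p1 = 1/4 → 1/4 = 1
¬p1 ∨ (p1 → p1) = 3/4 ∨ 1 = 1
¬(¬p1 ∨ (p1 → p1)) = ¬1 = 0
(¬p1 → (¬p1 → p1)) ∨ ¬(¬p1 ∨ (p1 → p1)) = 3/4 ∨ 0 = 3/4
¬p1 = ¬1/4 = 3/4
¬p1 → p1 = 3/4 → 1/4 = 1/2
((¬p1 → (¬p1 → p1)) ∨ ¬(¬p1 ∨ (p1 → p1))) → (¬p1 → p1) = 3/4 → 1/2 = 3/4
No assignment yields a value below 3/4, so this is the minimum.

3/4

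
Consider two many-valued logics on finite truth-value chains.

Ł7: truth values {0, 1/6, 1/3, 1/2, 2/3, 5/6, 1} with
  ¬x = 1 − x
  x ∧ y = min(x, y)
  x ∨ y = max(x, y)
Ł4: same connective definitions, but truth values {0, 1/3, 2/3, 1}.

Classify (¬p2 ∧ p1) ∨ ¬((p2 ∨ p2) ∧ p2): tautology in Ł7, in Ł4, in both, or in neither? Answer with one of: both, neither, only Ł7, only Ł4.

neither

In Ł7: at p1 = 0, p2 = 1/6 the value is 5/6 — not a tautology.
In Ł4: at p1 = 0, p2 = 1/3 the value is 2/3 — not a tautology.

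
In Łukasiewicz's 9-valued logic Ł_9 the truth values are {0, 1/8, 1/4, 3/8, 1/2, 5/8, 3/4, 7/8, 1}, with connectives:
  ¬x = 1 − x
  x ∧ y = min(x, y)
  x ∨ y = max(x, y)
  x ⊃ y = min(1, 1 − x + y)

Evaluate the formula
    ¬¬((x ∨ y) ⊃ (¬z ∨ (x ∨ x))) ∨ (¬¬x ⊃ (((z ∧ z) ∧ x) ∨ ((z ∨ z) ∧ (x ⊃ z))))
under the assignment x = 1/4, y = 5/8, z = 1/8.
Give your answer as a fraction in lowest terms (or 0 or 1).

1

x ∨ y = 1/4 ∨ 5/8 = 5/8
¬z = ¬1/8 = 7/8
x ∨ x = 1/4 ∨ 1/4 = 1/4
¬z ∨ (x ∨ x) = 7/8 ∨ 1/4 = 7/8
(x ∨ y) ⊃ (¬z ∨ (x ∨ x)) = 5/8 ⊃ 7/8 = 1
¬((x ∨ y) ⊃ (¬z ∨ (x ∨ x))) = ¬1 = 0
¬¬((x ∨ y) ⊃ (¬z ∨ (x ∨ x))) = ¬0 = 1
¬x = ¬1/4 = 3/4
¬¬x = ¬3/4 = 1/4
z ∧ z = 1/8 ∧ 1/8 = 1/8
(z ∧ z) ∧ x = 1/8 ∧ 1/4 = 1/8
z ∨ z = 1/8 ∨ 1/8 = 1/8
x ⊃ z = 1/4 ⊃ 1/8 = 7/8
(z ∨ z) ∧ (x ⊃ z) = 1/8 ∧ 7/8 = 1/8
((z ∧ z) ∧ x) ∨ ((z ∨ z) ∧ (x ⊃ z)) = 1/8 ∨ 1/8 = 1/8
¬¬x ⊃ (((z ∧ z) ∧ x) ∨ ((z ∨ z) ∧ (x ⊃ z))) = 1/4 ⊃ 1/8 = 7/8
¬¬((x ∨ y) ⊃ (¬z ∨ (x ∨ x))) ∨ (¬¬x ⊃ (((z ∧ z) ∧ x) ∨ ((z ∨ z) ∧ (x ⊃ z)))) = 1 ∨ 7/8 = 1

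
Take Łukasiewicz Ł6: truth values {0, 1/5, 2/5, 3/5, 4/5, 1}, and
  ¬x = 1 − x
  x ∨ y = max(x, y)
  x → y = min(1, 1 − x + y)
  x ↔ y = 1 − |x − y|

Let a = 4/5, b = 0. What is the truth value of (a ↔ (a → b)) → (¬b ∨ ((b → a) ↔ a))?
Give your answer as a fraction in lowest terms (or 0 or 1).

a → b = 4/5 → 0 = 1/5
a ↔ (a → b) = 4/5 ↔ 1/5 = 2/5
¬b = ¬0 = 1
b → a = 0 → 4/5 = 1
(b → a) ↔ a = 1 ↔ 4/5 = 4/5
¬b ∨ ((b → a) ↔ a) = 1 ∨ 4/5 = 1
(a ↔ (a → b)) → (¬b ∨ ((b → a) ↔ a)) = 2/5 → 1 = 1

1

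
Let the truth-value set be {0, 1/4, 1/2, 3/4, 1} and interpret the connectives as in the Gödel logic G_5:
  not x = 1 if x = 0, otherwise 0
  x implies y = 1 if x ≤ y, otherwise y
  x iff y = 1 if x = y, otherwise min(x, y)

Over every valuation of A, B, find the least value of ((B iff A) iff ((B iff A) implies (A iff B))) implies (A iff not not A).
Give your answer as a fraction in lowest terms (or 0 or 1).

1/4

Take A = 1/4, B = 1/4:
B iff A = 1/4 iff 1/4 = 1
B iff A = 1/4 iff 1/4 = 1
A iff B = 1/4 iff 1/4 = 1
(B iff A) implies (A iff B) = 1 implies 1 = 1
(B iff A) iff ((B iff A) implies (A iff B)) = 1 iff 1 = 1
not A = not 1/4 = 0
not not A = not 0 = 1
A iff not not A = 1/4 iff 1 = 1/4
((B iff A) iff ((B iff A) implies (A iff B))) implies (A iff not not A) = 1 implies 1/4 = 1/4
No assignment yields a value below 1/4, so this is the minimum.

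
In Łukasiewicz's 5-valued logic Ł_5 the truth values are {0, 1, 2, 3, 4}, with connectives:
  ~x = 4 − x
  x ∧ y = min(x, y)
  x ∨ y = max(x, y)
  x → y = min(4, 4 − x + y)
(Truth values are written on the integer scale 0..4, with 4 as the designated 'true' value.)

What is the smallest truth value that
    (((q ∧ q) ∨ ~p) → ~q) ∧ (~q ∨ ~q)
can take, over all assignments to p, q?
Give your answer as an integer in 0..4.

0

Take p = 0, q = 4:
q ∧ q = 4 ∧ 4 = 4
~p = ~0 = 4
(q ∧ q) ∨ ~p = 4 ∨ 4 = 4
~q = ~4 = 0
((q ∧ q) ∨ ~p) → ~q = 4 → 0 = 0
~q = ~4 = 0
~q = ~4 = 0
~q ∨ ~q = 0 ∨ 0 = 0
(((q ∧ q) ∨ ~p) → ~q) ∧ (~q ∨ ~q) = 0 ∧ 0 = 0
No assignment yields a value below 0, so this is the minimum.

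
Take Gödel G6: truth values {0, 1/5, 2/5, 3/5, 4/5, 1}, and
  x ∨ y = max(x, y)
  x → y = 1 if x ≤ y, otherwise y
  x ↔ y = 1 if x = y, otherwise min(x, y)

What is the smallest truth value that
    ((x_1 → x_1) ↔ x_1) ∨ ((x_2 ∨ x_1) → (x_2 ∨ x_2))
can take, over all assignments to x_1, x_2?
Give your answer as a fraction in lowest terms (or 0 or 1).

Take x_1 = 1/5, x_2 = 0:
x_1 → x_1 = 1/5 → 1/5 = 1
(x_1 → x_1) ↔ x_1 = 1 ↔ 1/5 = 1/5
x_2 ∨ x_1 = 0 ∨ 1/5 = 1/5
x_2 ∨ x_2 = 0 ∨ 0 = 0
(x_2 ∨ x_1) → (x_2 ∨ x_2) = 1/5 → 0 = 0
((x_1 → x_1) ↔ x_1) ∨ ((x_2 ∨ x_1) → (x_2 ∨ x_2)) = 1/5 ∨ 0 = 1/5
No assignment yields a value below 1/5, so this is the minimum.

1/5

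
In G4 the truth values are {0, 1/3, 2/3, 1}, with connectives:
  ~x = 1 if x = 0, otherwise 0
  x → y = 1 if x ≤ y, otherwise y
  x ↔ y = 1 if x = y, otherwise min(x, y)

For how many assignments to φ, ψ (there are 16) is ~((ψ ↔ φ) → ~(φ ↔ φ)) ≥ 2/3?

φ = 0, ψ = 0 ↦ 1  ≥
φ = 0, ψ = 1/3 ↦ 0  <
φ = 0, ψ = 2/3 ↦ 0  <
φ = 0, ψ = 1 ↦ 0  <
φ = 1/3, ψ = 0 ↦ 0  <
φ = 1/3, ψ = 1/3 ↦ 1  ≥
φ = 1/3, ψ = 2/3 ↦ 1  ≥
φ = 1/3, ψ = 1 ↦ 1  ≥
φ = 2/3, ψ = 0 ↦ 0  <
φ = 2/3, ψ = 1/3 ↦ 1  ≥
φ = 2/3, ψ = 2/3 ↦ 1  ≥
φ = 2/3, ψ = 1 ↦ 1  ≥
φ = 1, ψ = 0 ↦ 0  <
φ = 1, ψ = 1/3 ↦ 1  ≥
φ = 1, ψ = 2/3 ↦ 1  ≥
φ = 1, ψ = 1 ↦ 1  ≥
So 10 of the 16 assignments meet the threshold.

10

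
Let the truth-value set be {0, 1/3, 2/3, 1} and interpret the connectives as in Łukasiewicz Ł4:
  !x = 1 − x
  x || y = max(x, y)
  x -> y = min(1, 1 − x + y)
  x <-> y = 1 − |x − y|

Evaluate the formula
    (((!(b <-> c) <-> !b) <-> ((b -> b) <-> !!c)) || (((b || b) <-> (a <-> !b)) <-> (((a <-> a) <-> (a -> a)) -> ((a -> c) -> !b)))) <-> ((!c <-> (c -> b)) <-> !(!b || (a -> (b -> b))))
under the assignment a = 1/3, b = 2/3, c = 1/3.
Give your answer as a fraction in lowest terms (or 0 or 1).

b <-> c = 2/3 <-> 1/3 = 2/3
!(b <-> c) = !2/3 = 1/3
!b = !2/3 = 1/3
!(b <-> c) <-> !b = 1/3 <-> 1/3 = 1
b -> b = 2/3 -> 2/3 = 1
!c = !1/3 = 2/3
!!c = !2/3 = 1/3
(b -> b) <-> !!c = 1 <-> 1/3 = 1/3
(!(b <-> c) <-> !b) <-> ((b -> b) <-> !!c) = 1 <-> 1/3 = 1/3
b || b = 2/3 || 2/3 = 2/3
!b = !2/3 = 1/3
a <-> !b = 1/3 <-> 1/3 = 1
(b || b) <-> (a <-> !b) = 2/3 <-> 1 = 2/3
a <-> a = 1/3 <-> 1/3 = 1
a -> a = 1/3 -> 1/3 = 1
(a <-> a) <-> (a -> a) = 1 <-> 1 = 1
a -> c = 1/3 -> 1/3 = 1
!b = !2/3 = 1/3
(a -> c) -> !b = 1 -> 1/3 = 1/3
((a <-> a) <-> (a -> a)) -> ((a -> c) -> !b) = 1 -> 1/3 = 1/3
((b || b) <-> (a <-> !b)) <-> (((a <-> a) <-> (a -> a)) -> ((a -> c) -> !b)) = 2/3 <-> 1/3 = 2/3
((!(b <-> c) <-> !b) <-> ((b -> b) <-> !!c)) || (((b || b) <-> (a <-> !b)) <-> (((a <-> a) <-> (a -> a)) -> ((a -> c) -> !b))) = 1/3 || 2/3 = 2/3
!c = !1/3 = 2/3
c -> b = 1/3 -> 2/3 = 1
!c <-> (c -> b) = 2/3 <-> 1 = 2/3
!b = !2/3 = 1/3
b -> b = 2/3 -> 2/3 = 1
a -> (b -> b) = 1/3 -> 1 = 1
!b || (a -> (b -> b)) = 1/3 || 1 = 1
!(!b || (a -> (b -> b))) = !1 = 0
(!c <-> (c -> b)) <-> !(!b || (a -> (b -> b))) = 2/3 <-> 0 = 1/3
(((!(b <-> c) <-> !b) <-> ((b -> b) <-> !!c)) || (((b || b) <-> (a <-> !b)) <-> (((a <-> a) <-> (a -> a)) -> ((a -> c) -> !b)))) <-> ((!c <-> (c -> b)) <-> !(!b || (a -> (b -> b)))) = 2/3 <-> 1/3 = 2/3

2/3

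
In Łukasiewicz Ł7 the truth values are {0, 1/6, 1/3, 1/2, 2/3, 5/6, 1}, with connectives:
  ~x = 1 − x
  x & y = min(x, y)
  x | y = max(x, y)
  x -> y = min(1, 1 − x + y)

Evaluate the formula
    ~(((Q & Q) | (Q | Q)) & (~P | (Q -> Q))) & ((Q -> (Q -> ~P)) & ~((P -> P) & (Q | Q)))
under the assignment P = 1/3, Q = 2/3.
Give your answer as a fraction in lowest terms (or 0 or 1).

1/3

Q & Q = 2/3 & 2/3 = 2/3
Q | Q = 2/3 | 2/3 = 2/3
(Q & Q) | (Q | Q) = 2/3 | 2/3 = 2/3
~P = ~1/3 = 2/3
Q -> Q = 2/3 -> 2/3 = 1
~P | (Q -> Q) = 2/3 | 1 = 1
((Q & Q) | (Q | Q)) & (~P | (Q -> Q)) = 2/3 & 1 = 2/3
~(((Q & Q) | (Q | Q)) & (~P | (Q -> Q))) = ~2/3 = 1/3
~P = ~1/3 = 2/3
Q -> ~P = 2/3 -> 2/3 = 1
Q -> (Q -> ~P) = 2/3 -> 1 = 1
P -> P = 1/3 -> 1/3 = 1
Q | Q = 2/3 | 2/3 = 2/3
(P -> P) & (Q | Q) = 1 & 2/3 = 2/3
~((P -> P) & (Q | Q)) = ~2/3 = 1/3
(Q -> (Q -> ~P)) & ~((P -> P) & (Q | Q)) = 1 & 1/3 = 1/3
~(((Q & Q) | (Q | Q)) & (~P | (Q -> Q))) & ((Q -> (Q -> ~P)) & ~((P -> P) & (Q | Q))) = 1/3 & 1/3 = 1/3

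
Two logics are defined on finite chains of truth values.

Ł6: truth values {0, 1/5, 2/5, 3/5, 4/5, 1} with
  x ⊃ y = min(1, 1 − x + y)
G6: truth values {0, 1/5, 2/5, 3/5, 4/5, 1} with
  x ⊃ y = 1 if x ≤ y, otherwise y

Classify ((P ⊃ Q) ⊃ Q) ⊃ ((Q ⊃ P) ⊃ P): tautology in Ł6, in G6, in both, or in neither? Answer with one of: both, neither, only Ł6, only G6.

In Ł6: every assignment gives 1 — tautology.
In G6: at P = 1/5, Q = 0 the value is 1/5 — not a tautology.

only Ł6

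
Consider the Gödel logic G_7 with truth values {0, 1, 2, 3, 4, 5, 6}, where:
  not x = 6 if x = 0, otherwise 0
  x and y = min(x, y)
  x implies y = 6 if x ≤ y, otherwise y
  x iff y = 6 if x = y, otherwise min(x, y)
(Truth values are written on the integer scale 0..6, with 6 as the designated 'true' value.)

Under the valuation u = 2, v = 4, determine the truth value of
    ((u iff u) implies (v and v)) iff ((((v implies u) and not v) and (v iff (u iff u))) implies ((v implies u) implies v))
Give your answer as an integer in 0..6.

4

u iff u = 2 iff 2 = 6
v and v = 4 and 4 = 4
(u iff u) implies (v and v) = 6 implies 4 = 4
v implies u = 4 implies 2 = 2
not v = not 4 = 0
(v implies u) and not v = 2 and 0 = 0
u iff u = 2 iff 2 = 6
v iff (u iff u) = 4 iff 6 = 4
((v implies u) and not v) and (v iff (u iff u)) = 0 and 4 = 0
v implies u = 4 implies 2 = 2
(v implies u) implies v = 2 implies 4 = 6
(((v implies u) and not v) and (v iff (u iff u))) implies ((v implies u) implies v) = 0 implies 6 = 6
((u iff u) implies (v and v)) iff ((((v implies u) and not v) and (v iff (u iff u))) implies ((v implies u) implies v)) = 4 iff 6 = 4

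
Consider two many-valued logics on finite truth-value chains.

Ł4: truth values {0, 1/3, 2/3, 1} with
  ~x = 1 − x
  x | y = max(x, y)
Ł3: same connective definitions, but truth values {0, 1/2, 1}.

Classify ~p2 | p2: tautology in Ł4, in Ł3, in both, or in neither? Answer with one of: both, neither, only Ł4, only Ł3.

In Ł4: at p2 = 1/3 the value is 2/3 — not a tautology.
In Ł3: at p2 = 1/2 the value is 1/2 — not a tautology.

neither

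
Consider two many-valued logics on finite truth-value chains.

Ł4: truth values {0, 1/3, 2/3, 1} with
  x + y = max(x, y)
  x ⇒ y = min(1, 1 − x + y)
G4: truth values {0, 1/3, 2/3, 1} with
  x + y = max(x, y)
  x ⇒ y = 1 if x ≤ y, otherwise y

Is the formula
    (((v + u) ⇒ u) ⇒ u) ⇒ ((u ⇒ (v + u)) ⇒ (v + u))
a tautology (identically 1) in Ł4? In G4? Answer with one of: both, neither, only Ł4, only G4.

In Ł4: every assignment gives 1 — tautology.
In G4: at u = 0, v = 1/3 the value is 1/3 — not a tautology.

only Ł4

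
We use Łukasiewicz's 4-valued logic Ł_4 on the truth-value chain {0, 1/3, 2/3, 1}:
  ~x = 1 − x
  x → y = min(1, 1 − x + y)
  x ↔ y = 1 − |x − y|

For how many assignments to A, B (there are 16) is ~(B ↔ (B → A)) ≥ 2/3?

A = 0, B = 0 ↦ 1  ≥
A = 0, B = 1/3 ↦ 1/3  <
A = 0, B = 2/3 ↦ 1/3  <
A = 0, B = 1 ↦ 1  ≥
A = 1/3, B = 0 ↦ 1  ≥
A = 1/3, B = 1/3 ↦ 2/3  ≥
A = 1/3, B = 2/3 ↦ 0  <
A = 1/3, B = 1 ↦ 2/3  ≥
A = 2/3, B = 0 ↦ 1  ≥
A = 2/3, B = 1/3 ↦ 2/3  ≥
A = 2/3, B = 2/3 ↦ 1/3  <
A = 2/3, B = 1 ↦ 1/3  <
A = 1, B = 0 ↦ 1  ≥
A = 1, B = 1/3 ↦ 2/3  ≥
A = 1, B = 2/3 ↦ 1/3  <
A = 1, B = 1 ↦ 0  <
So 9 of the 16 assignments meet the threshold.

9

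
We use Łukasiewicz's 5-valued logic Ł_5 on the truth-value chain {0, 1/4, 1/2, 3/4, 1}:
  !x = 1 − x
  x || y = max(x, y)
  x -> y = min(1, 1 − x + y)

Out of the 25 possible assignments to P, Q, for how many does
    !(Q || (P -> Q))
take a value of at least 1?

value 1: 1 assignment (counts)
value 3/4: 2 assignments
value 1/2: 3 assignments
value 1/4: 4 assignments
value 0: 15 assignments
So 1 of the 25 assignments meets the threshold.

1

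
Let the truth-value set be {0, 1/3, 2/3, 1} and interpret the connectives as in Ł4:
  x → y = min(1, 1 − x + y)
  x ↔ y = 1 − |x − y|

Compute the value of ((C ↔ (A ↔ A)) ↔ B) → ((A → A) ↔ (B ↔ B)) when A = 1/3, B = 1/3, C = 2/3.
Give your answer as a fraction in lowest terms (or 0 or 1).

1

A ↔ A = 1/3 ↔ 1/3 = 1
C ↔ (A ↔ A) = 2/3 ↔ 1 = 2/3
(C ↔ (A ↔ A)) ↔ B = 2/3 ↔ 1/3 = 2/3
A → A = 1/3 → 1/3 = 1
B ↔ B = 1/3 ↔ 1/3 = 1
(A → A) ↔ (B ↔ B) = 1 ↔ 1 = 1
((C ↔ (A ↔ A)) ↔ B) → ((A → A) ↔ (B ↔ B)) = 2/3 → 1 = 1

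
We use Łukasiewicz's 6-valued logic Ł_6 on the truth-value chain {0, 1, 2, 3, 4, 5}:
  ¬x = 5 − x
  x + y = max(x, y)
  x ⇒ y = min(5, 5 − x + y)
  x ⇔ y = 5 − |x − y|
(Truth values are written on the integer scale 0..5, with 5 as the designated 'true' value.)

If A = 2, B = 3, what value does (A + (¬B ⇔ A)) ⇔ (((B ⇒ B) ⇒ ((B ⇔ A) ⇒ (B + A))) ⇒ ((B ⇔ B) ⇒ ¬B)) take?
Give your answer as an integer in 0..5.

¬B = ¬3 = 2
¬B ⇔ A = 2 ⇔ 2 = 5
A + (¬B ⇔ A) = 2 + 5 = 5
B ⇒ B = 3 ⇒ 3 = 5
B ⇔ A = 3 ⇔ 2 = 4
B + A = 3 + 2 = 3
(B ⇔ A) ⇒ (B + A) = 4 ⇒ 3 = 4
(B ⇒ B) ⇒ ((B ⇔ A) ⇒ (B + A)) = 5 ⇒ 4 = 4
B ⇔ B = 3 ⇔ 3 = 5
¬B = ¬3 = 2
(B ⇔ B) ⇒ ¬B = 5 ⇒ 2 = 2
((B ⇒ B) ⇒ ((B ⇔ A) ⇒ (B + A))) ⇒ ((B ⇔ B) ⇒ ¬B) = 4 ⇒ 2 = 3
(A + (¬B ⇔ A)) ⇔ (((B ⇒ B) ⇒ ((B ⇔ A) ⇒ (B + A))) ⇒ ((B ⇔ B) ⇒ ¬B)) = 5 ⇔ 3 = 3

3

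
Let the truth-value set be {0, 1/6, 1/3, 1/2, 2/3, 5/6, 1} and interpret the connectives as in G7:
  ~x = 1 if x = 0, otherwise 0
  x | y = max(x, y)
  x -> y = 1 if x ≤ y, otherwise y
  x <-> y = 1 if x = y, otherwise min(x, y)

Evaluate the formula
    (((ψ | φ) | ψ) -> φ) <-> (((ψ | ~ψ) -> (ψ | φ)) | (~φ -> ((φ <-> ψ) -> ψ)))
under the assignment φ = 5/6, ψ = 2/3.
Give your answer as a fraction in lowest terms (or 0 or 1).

ψ | φ = 2/3 | 5/6 = 5/6
(ψ | φ) | ψ = 5/6 | 2/3 = 5/6
((ψ | φ) | ψ) -> φ = 5/6 -> 5/6 = 1
~ψ = ~2/3 = 0
ψ | ~ψ = 2/3 | 0 = 2/3
ψ | φ = 2/3 | 5/6 = 5/6
(ψ | ~ψ) -> (ψ | φ) = 2/3 -> 5/6 = 1
~φ = ~5/6 = 0
φ <-> ψ = 5/6 <-> 2/3 = 2/3
(φ <-> ψ) -> ψ = 2/3 -> 2/3 = 1
~φ -> ((φ <-> ψ) -> ψ) = 0 -> 1 = 1
((ψ | ~ψ) -> (ψ | φ)) | (~φ -> ((φ <-> ψ) -> ψ)) = 1 | 1 = 1
(((ψ | φ) | ψ) -> φ) <-> (((ψ | ~ψ) -> (ψ | φ)) | (~φ -> ((φ <-> ψ) -> ψ))) = 1 <-> 1 = 1

1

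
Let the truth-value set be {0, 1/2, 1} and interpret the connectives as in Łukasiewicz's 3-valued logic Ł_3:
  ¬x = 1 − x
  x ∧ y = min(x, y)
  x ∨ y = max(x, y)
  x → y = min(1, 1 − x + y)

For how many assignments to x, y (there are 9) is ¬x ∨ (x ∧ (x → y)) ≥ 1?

4

x = 0, y = 0 ↦ 1  ≥
x = 0, y = 1/2 ↦ 1  ≥
x = 0, y = 1 ↦ 1  ≥
x = 1/2, y = 0 ↦ 1/2  <
x = 1/2, y = 1/2 ↦ 1/2  <
x = 1/2, y = 1 ↦ 1/2  <
x = 1, y = 0 ↦ 0  <
x = 1, y = 1/2 ↦ 1/2  <
x = 1, y = 1 ↦ 1  ≥
So 4 of the 9 assignments meet the threshold.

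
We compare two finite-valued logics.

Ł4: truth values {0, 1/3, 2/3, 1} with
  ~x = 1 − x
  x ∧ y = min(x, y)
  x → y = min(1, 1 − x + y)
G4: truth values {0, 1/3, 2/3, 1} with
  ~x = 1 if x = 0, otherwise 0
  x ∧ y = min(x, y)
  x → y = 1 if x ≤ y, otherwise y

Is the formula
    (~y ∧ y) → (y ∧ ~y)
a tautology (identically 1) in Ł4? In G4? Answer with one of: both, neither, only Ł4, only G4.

both

In Ł4: every assignment gives 1 — tautology.
In G4: every assignment gives 1 — tautology.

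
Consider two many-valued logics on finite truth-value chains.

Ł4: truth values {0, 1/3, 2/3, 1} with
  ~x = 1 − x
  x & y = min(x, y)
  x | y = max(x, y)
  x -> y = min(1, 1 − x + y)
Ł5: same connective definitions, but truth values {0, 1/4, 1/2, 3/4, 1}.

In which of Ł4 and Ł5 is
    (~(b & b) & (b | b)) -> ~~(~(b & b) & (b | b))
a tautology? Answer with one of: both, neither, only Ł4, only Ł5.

In Ł4: every assignment gives 1 — tautology.
In Ł5: every assignment gives 1 — tautology.

both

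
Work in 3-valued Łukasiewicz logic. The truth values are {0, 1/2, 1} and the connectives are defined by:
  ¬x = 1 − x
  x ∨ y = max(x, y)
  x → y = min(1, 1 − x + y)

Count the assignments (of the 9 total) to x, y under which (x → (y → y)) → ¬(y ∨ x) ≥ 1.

1

x = 0, y = 0 ↦ 1  ≥
x = 0, y = 1/2 ↦ 1/2  <
x = 0, y = 1 ↦ 0  <
x = 1/2, y = 0 ↦ 1/2  <
x = 1/2, y = 1/2 ↦ 1/2  <
x = 1/2, y = 1 ↦ 0  <
x = 1, y = 0 ↦ 0  <
x = 1, y = 1/2 ↦ 0  <
x = 1, y = 1 ↦ 0  <
So 1 of the 9 assignments meets the threshold.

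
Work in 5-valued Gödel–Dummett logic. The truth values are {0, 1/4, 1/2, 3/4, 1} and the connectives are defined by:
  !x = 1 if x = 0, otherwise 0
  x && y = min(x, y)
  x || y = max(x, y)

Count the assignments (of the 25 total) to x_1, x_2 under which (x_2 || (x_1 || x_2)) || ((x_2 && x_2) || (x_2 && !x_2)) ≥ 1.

9

value 1: 9 assignments (counts)
value 3/4: 7 assignments
value 1/2: 5 assignments
value 1/4: 3 assignments
value 0: 1 assignment
So 9 of the 25 assignments meet the threshold.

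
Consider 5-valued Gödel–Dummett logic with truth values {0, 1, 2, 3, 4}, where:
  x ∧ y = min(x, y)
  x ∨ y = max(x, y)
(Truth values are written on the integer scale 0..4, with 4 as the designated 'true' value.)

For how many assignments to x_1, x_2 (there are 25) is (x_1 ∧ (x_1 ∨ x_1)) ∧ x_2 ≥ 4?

1

value 4: 1 assignment (counts)
value 3: 3 assignments
value 2: 5 assignments
value 1: 7 assignments
value 0: 9 assignments
So 1 of the 25 assignments meets the threshold.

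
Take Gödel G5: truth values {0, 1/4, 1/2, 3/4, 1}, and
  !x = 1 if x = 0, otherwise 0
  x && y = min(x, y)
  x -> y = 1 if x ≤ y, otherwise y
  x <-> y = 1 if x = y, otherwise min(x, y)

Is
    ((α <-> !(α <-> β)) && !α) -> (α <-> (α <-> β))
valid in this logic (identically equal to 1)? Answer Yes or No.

No

Counterexample: take α = 0, β = 0.
α <-> β = 0 <-> 0 = 1
!(α <-> β) = !1 = 0
α <-> !(α <-> β) = 0 <-> 0 = 1
!α = !0 = 1
(α <-> !(α <-> β)) && !α = 1 && 1 = 1
α <-> β = 0 <-> 0 = 1
α <-> (α <-> β) = 0 <-> 1 = 0
((α <-> !(α <-> β)) && !α) -> (α <-> (α <-> β)) = 1 -> 0 = 0
This gives 0 ≠ 1.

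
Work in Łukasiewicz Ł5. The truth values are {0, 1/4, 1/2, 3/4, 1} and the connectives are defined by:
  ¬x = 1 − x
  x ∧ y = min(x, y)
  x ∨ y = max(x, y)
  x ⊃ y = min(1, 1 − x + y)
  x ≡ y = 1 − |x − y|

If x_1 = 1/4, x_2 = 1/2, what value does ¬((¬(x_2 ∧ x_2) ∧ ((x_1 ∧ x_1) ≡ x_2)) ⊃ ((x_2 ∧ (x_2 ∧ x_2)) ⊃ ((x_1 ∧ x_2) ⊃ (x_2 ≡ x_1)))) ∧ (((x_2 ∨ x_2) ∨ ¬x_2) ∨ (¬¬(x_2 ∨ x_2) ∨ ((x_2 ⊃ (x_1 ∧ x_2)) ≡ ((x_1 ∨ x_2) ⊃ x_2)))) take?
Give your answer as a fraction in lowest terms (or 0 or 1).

x_2 ∧ x_2 = 1/2 ∧ 1/2 = 1/2
¬(x_2 ∧ x_2) = ¬1/2 = 1/2
x_1 ∧ x_1 = 1/4 ∧ 1/4 = 1/4
(x_1 ∧ x_1) ≡ x_2 = 1/4 ≡ 1/2 = 3/4
¬(x_2 ∧ x_2) ∧ ((x_1 ∧ x_1) ≡ x_2) = 1/2 ∧ 3/4 = 1/2
x_2 ∧ x_2 = 1/2 ∧ 1/2 = 1/2
x_2 ∧ (x_2 ∧ x_2) = 1/2 ∧ 1/2 = 1/2
x_1 ∧ x_2 = 1/4 ∧ 1/2 = 1/4
x_2 ≡ x_1 = 1/2 ≡ 1/4 = 3/4
(x_1 ∧ x_2) ⊃ (x_2 ≡ x_1) = 1/4 ⊃ 3/4 = 1
(x_2 ∧ (x_2 ∧ x_2)) ⊃ ((x_1 ∧ x_2) ⊃ (x_2 ≡ x_1)) = 1/2 ⊃ 1 = 1
(¬(x_2 ∧ x_2) ∧ ((x_1 ∧ x_1) ≡ x_2)) ⊃ ((x_2 ∧ (x_2 ∧ x_2)) ⊃ ((x_1 ∧ x_2) ⊃ (x_2 ≡ x_1))) = 1/2 ⊃ 1 = 1
¬((¬(x_2 ∧ x_2) ∧ ((x_1 ∧ x_1) ≡ x_2)) ⊃ ((x_2 ∧ (x_2 ∧ x_2)) ⊃ ((x_1 ∧ x_2) ⊃ (x_2 ≡ x_1)))) = ¬1 = 0
x_2 ∨ x_2 = 1/2 ∨ 1/2 = 1/2
¬x_2 = ¬1/2 = 1/2
(x_2 ∨ x_2) ∨ ¬x_2 = 1/2 ∨ 1/2 = 1/2
x_2 ∨ x_2 = 1/2 ∨ 1/2 = 1/2
¬(x_2 ∨ x_2) = ¬1/2 = 1/2
¬¬(x_2 ∨ x_2) = ¬1/2 = 1/2
x_1 ∧ x_2 = 1/4 ∧ 1/2 = 1/4
x_2 ⊃ (x_1 ∧ x_2) = 1/2 ⊃ 1/4 = 3/4
x_1 ∨ x_2 = 1/4 ∨ 1/2 = 1/2
(x_1 ∨ x_2) ⊃ x_2 = 1/2 ⊃ 1/2 = 1
(x_2 ⊃ (x_1 ∧ x_2)) ≡ ((x_1 ∨ x_2) ⊃ x_2) = 3/4 ≡ 1 = 3/4
¬¬(x_2 ∨ x_2) ∨ ((x_2 ⊃ (x_1 ∧ x_2)) ≡ ((x_1 ∨ x_2) ⊃ x_2)) = 1/2 ∨ 3/4 = 3/4
((x_2 ∨ x_2) ∨ ¬x_2) ∨ (¬¬(x_2 ∨ x_2) ∨ ((x_2 ⊃ (x_1 ∧ x_2)) ≡ ((x_1 ∨ x_2) ⊃ x_2))) = 1/2 ∨ 3/4 = 3/4
¬((¬(x_2 ∧ x_2) ∧ ((x_1 ∧ x_1) ≡ x_2)) ⊃ ((x_2 ∧ (x_2 ∧ x_2)) ⊃ ((x_1 ∧ x_2) ⊃ (x_2 ≡ x_1)))) ∧ (((x_2 ∨ x_2) ∨ ¬x_2) ∨ (¬¬(x_2 ∨ x_2) ∨ ((x_2 ⊃ (x_1 ∧ x_2)) ≡ ((x_1 ∨ x_2) ⊃ x_2)))) = 0 ∧ 3/4 = 0

0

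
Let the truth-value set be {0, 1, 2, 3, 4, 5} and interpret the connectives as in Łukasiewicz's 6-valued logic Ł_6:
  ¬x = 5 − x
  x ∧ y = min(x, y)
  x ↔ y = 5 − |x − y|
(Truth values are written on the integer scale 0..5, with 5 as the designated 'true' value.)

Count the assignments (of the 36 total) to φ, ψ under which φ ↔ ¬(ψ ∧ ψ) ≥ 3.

24

value 5: 6 assignments (counts)
value 4: 10 assignments (counts)
value 3: 8 assignments (counts)
value 2: 6 assignments
value 1: 4 assignments
value 0: 2 assignments
So 24 of the 36 assignments meet the threshold.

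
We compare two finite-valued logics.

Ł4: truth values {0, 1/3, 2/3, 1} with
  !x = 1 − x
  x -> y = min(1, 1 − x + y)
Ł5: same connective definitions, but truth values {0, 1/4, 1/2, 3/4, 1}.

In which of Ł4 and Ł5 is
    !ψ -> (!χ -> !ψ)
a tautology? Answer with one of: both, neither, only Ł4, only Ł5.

In Ł4: every assignment gives 1 — tautology.
In Ł5: every assignment gives 1 — tautology.

both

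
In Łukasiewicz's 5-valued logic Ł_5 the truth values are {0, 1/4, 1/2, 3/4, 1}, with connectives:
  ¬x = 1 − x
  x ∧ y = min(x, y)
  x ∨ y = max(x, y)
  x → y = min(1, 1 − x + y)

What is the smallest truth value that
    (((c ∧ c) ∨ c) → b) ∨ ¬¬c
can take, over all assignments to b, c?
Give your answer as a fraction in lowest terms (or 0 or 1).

Take b = 0, c = 1/2:
c ∧ c = 1/2 ∧ 1/2 = 1/2
(c ∧ c) ∨ c = 1/2 ∨ 1/2 = 1/2
((c ∧ c) ∨ c) → b = 1/2 → 0 = 1/2
¬c = ¬1/2 = 1/2
¬¬c = ¬1/2 = 1/2
(((c ∧ c) ∨ c) → b) ∨ ¬¬c = 1/2 ∨ 1/2 = 1/2
No assignment yields a value below 1/2, so this is the minimum.

1/2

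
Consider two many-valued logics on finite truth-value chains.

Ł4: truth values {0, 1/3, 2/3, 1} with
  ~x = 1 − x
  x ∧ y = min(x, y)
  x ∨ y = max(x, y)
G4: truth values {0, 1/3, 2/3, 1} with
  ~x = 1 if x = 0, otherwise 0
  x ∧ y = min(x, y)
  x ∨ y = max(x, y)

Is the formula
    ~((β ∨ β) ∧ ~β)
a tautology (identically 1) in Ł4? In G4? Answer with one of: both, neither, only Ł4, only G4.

In Ł4: at β = 1/3 the value is 2/3 — not a tautology.
In G4: every assignment gives 1 — tautology.

only G4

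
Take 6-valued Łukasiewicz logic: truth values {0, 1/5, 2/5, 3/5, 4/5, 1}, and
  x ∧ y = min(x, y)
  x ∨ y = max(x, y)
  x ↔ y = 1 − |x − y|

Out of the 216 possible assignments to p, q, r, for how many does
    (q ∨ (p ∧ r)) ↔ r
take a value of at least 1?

value 1: 71 assignments (counts)
value 4/5: 55 assignments
value 3/5: 40 assignments
value 2/5: 27 assignments
value 1/5: 16 assignments
value 0: 7 assignments
So 71 of the 216 assignments meet the threshold.

71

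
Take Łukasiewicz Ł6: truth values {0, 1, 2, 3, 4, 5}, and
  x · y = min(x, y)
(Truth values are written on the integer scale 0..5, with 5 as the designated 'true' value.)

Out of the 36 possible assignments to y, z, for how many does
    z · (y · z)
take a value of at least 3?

value 5: 1 assignment (counts)
value 4: 3 assignments (counts)
value 3: 5 assignments (counts)
value 2: 7 assignments
value 1: 9 assignments
value 0: 11 assignments
So 9 of the 36 assignments meet the threshold.

9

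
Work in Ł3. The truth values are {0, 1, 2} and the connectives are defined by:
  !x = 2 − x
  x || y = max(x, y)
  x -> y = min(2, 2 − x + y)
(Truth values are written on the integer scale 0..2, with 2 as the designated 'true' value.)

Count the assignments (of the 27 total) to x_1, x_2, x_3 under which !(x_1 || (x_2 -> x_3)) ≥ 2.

value 2: 1 assignment (counts)
value 1: 5 assignments
value 0: 21 assignments
So 1 of the 27 assignments meets the threshold.

1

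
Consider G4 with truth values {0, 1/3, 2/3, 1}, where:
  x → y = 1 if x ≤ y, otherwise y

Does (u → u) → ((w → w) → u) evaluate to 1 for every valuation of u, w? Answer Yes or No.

No

Counterexample: take u = 0, w = 0.
u → u = 0 → 0 = 1
w → w = 0 → 0 = 1
(w → w) → u = 1 → 0 = 0
(u → u) → ((w → w) → u) = 1 → 0 = 0
This gives 0 ≠ 1.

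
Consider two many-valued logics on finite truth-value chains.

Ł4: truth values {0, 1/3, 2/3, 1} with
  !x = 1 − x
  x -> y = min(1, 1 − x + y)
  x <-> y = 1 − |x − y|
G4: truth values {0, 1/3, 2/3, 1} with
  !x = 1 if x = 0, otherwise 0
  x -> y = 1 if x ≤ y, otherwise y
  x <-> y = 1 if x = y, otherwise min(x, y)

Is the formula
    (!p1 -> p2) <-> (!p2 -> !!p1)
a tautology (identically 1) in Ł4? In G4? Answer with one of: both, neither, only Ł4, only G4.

only Ł4

In Ł4: every assignment gives 1 — tautology.
In G4: at p1 = 0, p2 = 1/3 the value is 1/3 — not a tautology.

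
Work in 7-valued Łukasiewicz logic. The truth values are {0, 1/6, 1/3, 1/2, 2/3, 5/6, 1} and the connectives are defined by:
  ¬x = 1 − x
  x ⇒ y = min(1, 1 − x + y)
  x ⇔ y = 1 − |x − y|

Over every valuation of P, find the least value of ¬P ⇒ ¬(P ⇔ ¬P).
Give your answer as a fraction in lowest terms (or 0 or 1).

Take P = 1/2:
¬P = ¬1/2 = 1/2
¬P = ¬1/2 = 1/2
P ⇔ ¬P = 1/2 ⇔ 1/2 = 1
¬(P ⇔ ¬P) = ¬1 = 0
¬P ⇒ ¬(P ⇔ ¬P) = 1/2 ⇒ 0 = 1/2
No assignment yields a value below 1/2, so this is the minimum.

1/2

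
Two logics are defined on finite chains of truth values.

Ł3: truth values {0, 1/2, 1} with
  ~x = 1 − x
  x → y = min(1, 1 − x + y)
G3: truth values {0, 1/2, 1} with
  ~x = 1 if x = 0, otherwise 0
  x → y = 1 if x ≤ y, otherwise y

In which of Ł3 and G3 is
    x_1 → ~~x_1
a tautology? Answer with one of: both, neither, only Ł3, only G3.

both

In Ł3: every assignment gives 1 — tautology.
In G3: every assignment gives 1 — tautology.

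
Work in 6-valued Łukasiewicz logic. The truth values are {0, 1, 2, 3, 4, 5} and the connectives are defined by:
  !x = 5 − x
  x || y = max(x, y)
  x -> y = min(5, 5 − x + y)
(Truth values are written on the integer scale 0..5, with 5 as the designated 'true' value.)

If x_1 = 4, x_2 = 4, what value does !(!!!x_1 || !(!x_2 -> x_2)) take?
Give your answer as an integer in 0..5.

4

!x_1 = !4 = 1
!!x_1 = !1 = 4
!!!x_1 = !4 = 1
!x_2 = !4 = 1
!x_2 -> x_2 = 1 -> 4 = 5
!(!x_2 -> x_2) = !5 = 0
!!!x_1 || !(!x_2 -> x_2) = 1 || 0 = 1
!(!!!x_1 || !(!x_2 -> x_2)) = !1 = 4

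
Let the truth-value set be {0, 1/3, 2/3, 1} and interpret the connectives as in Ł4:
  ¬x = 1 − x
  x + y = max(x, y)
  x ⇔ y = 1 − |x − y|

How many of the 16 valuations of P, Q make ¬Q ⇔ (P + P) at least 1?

P = 0, Q = 0 ↦ 0  <
P = 0, Q = 1/3 ↦ 1/3  <
P = 0, Q = 2/3 ↦ 2/3  <
P = 0, Q = 1 ↦ 1  ≥
P = 1/3, Q = 0 ↦ 1/3  <
P = 1/3, Q = 1/3 ↦ 2/3  <
P = 1/3, Q = 2/3 ↦ 1  ≥
P = 1/3, Q = 1 ↦ 2/3  <
P = 2/3, Q = 0 ↦ 2/3  <
P = 2/3, Q = 1/3 ↦ 1  ≥
P = 2/3, Q = 2/3 ↦ 2/3  <
P = 2/3, Q = 1 ↦ 1/3  <
P = 1, Q = 0 ↦ 1  ≥
P = 1, Q = 1/3 ↦ 2/3  <
P = 1, Q = 2/3 ↦ 1/3  <
P = 1, Q = 1 ↦ 0  <
So 4 of the 16 assignments meet the threshold.

4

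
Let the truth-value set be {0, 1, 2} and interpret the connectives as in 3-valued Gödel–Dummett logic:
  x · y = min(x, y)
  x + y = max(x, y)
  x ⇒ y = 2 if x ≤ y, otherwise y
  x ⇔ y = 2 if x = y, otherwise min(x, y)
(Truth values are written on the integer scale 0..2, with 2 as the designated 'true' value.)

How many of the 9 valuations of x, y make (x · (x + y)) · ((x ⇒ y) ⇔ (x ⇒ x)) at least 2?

x = 0, y = 0 ↦ 0  <
x = 0, y = 1 ↦ 0  <
x = 0, y = 2 ↦ 0  <
x = 1, y = 0 ↦ 0  <
x = 1, y = 1 ↦ 1  <
x = 1, y = 2 ↦ 1  <
x = 2, y = 0 ↦ 0  <
x = 2, y = 1 ↦ 1  <
x = 2, y = 2 ↦ 2  ≥
So 1 of the 9 assignments meets the threshold.

1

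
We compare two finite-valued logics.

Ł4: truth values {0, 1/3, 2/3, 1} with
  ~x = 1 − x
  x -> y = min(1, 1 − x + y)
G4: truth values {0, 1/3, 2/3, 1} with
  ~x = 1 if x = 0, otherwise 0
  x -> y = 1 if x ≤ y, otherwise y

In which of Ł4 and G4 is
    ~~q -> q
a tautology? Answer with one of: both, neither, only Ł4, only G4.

In Ł4: every assignment gives 1 — tautology.
In G4: at q = 1/3 the value is 1/3 — not a tautology.

only Ł4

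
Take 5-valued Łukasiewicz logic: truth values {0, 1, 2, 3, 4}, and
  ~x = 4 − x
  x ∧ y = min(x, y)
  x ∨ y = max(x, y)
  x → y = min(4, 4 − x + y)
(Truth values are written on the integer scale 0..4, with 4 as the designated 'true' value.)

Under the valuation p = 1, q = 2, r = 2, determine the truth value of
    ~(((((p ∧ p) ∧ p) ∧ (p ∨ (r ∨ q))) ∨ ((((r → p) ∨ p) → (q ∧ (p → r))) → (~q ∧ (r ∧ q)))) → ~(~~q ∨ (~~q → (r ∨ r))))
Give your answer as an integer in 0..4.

3

p ∧ p = 1 ∧ 1 = 1
(p ∧ p) ∧ p = 1 ∧ 1 = 1
r ∨ q = 2 ∨ 2 = 2
p ∨ (r ∨ q) = 1 ∨ 2 = 2
((p ∧ p) ∧ p) ∧ (p ∨ (r ∨ q)) = 1 ∧ 2 = 1
r → p = 2 → 1 = 3
(r → p) ∨ p = 3 ∨ 1 = 3
p → r = 1 → 2 = 4
q ∧ (p → r) = 2 ∧ 4 = 2
((r → p) ∨ p) → (q ∧ (p → r)) = 3 → 2 = 3
~q = ~2 = 2
r ∧ q = 2 ∧ 2 = 2
~q ∧ (r ∧ q) = 2 ∧ 2 = 2
(((r → p) ∨ p) → (q ∧ (p → r))) → (~q ∧ (r ∧ q)) = 3 → 2 = 3
(((p ∧ p) ∧ p) ∧ (p ∨ (r ∨ q))) ∨ ((((r → p) ∨ p) → (q ∧ (p → r))) → (~q ∧ (r ∧ q))) = 1 ∨ 3 = 3
~q = ~2 = 2
~~q = ~2 = 2
~q = ~2 = 2
~~q = ~2 = 2
r ∨ r = 2 ∨ 2 = 2
~~q → (r ∨ r) = 2 → 2 = 4
~~q ∨ (~~q → (r ∨ r)) = 2 ∨ 4 = 4
~(~~q ∨ (~~q → (r ∨ r))) = ~4 = 0
((((p ∧ p) ∧ p) ∧ (p ∨ (r ∨ q))) ∨ ((((r → p) ∨ p) → (q ∧ (p → r))) → (~q ∧ (r ∧ q)))) → ~(~~q ∨ (~~q → (r ∨ r))) = 3 → 0 = 1
~(((((p ∧ p) ∧ p) ∧ (p ∨ (r ∨ q))) ∨ ((((r → p) ∨ p) → (q ∧ (p → r))) → (~q ∧ (r ∧ q)))) → ~(~~q ∨ (~~q → (r ∨ r)))) = ~1 = 3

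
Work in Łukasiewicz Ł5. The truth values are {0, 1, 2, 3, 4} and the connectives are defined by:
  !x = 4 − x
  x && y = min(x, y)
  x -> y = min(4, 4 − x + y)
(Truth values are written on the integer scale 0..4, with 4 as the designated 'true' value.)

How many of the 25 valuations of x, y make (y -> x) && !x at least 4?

value 4: 1 assignment (counts)
value 3: 4 assignments
value 2: 7 assignments
value 1: 7 assignments
value 0: 6 assignments
So 1 of the 25 assignments meets the threshold.

1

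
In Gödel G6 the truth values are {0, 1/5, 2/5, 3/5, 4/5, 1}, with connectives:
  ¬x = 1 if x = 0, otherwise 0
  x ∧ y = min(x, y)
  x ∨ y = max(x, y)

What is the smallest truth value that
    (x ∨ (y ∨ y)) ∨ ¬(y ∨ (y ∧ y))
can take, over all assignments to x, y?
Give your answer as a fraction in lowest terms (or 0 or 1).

1/5

Take x = 0, y = 1/5:
y ∨ y = 1/5 ∨ 1/5 = 1/5
x ∨ (y ∨ y) = 0 ∨ 1/5 = 1/5
y ∧ y = 1/5 ∧ 1/5 = 1/5
y ∨ (y ∧ y) = 1/5 ∨ 1/5 = 1/5
¬(y ∨ (y ∧ y)) = ¬1/5 = 0
(x ∨ (y ∨ y)) ∨ ¬(y ∨ (y ∧ y)) = 1/5 ∨ 0 = 1/5
No assignment yields a value below 1/5, so this is the minimum.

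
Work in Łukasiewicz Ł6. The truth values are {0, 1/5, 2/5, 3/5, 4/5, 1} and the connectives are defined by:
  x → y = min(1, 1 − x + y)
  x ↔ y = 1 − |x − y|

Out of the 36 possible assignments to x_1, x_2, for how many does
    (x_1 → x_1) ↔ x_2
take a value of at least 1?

value 1: 6 assignments (counts)
value 4/5: 6 assignments
value 3/5: 6 assignments
value 2/5: 6 assignments
value 1/5: 6 assignments
value 0: 6 assignments
So 6 of the 36 assignments meet the threshold.

6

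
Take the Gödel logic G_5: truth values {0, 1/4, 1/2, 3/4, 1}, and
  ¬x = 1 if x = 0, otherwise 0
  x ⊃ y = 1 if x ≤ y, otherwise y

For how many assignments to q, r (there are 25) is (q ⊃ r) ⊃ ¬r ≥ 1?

value 1: 5 assignments (counts)
value 0: 20 assignments
So 5 of the 25 assignments meet the threshold.

5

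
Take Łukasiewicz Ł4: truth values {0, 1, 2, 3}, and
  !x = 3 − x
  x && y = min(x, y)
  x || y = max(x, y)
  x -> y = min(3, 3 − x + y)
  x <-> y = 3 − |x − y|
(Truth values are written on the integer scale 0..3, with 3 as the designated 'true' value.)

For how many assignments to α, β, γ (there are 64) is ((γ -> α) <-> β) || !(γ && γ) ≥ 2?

52

value 3: 28 assignments (counts)
value 2: 24 assignments (counts)
value 1: 10 assignments
value 0: 2 assignments
So 52 of the 64 assignments meet the threshold.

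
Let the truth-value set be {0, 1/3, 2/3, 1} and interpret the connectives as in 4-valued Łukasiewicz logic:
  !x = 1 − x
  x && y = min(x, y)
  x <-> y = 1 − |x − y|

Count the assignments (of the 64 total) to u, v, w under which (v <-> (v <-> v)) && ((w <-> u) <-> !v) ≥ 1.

value 1: 2 assignments (counts)
value 2/3: 16 assignments
value 1/3: 26 assignments
value 0: 20 assignments
So 2 of the 64 assignments meet the threshold.

2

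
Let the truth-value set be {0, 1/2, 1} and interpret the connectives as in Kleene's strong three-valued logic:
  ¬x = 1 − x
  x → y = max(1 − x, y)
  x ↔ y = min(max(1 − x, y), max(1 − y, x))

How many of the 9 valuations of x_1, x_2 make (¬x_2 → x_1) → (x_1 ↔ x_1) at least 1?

6

x_1 = 0, x_2 = 0 ↦ 1  ≥
x_1 = 0, x_2 = 1/2 ↦ 1  ≥
x_1 = 0, x_2 = 1 ↦ 1  ≥
x_1 = 1/2, x_2 = 0 ↦ 1/2  <
x_1 = 1/2, x_2 = 1/2 ↦ 1/2  <
x_1 = 1/2, x_2 = 1 ↦ 1/2  <
x_1 = 1, x_2 = 0 ↦ 1  ≥
x_1 = 1, x_2 = 1/2 ↦ 1  ≥
x_1 = 1, x_2 = 1 ↦ 1  ≥
So 6 of the 9 assignments meet the threshold.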